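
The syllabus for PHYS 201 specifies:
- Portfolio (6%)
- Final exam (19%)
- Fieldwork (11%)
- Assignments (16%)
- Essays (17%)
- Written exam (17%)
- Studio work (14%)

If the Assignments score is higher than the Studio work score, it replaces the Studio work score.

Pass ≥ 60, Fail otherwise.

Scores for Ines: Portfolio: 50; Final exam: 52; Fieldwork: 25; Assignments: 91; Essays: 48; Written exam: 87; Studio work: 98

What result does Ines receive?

Assignments (91) ≤ Studio work (98), so Studio work stays at 98.
Weighted total:
  Portfolio 50 × 0.06 = 3
  Final exam 52 × 0.19 = 9.88
  Fieldwork 25 × 0.11 = 2.75
  Assignments 91 × 0.16 = 14.56
  Essays 48 × 0.17 = 8.16
  Written exam 87 × 0.17 = 14.79
  Studio work 98 × 0.14 = 13.72
Sum = 66.86
66.86 ≥ 60 → Pass

Pass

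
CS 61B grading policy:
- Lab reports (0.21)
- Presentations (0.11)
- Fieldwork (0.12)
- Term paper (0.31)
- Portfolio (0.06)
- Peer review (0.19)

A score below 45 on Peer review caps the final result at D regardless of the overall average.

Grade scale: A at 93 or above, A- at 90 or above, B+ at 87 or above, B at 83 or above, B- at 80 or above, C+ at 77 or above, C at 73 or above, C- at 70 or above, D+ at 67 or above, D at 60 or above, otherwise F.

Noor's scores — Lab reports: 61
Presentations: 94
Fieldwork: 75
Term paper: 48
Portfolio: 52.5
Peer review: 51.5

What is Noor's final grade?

F

Peer review score 51.5 ≥ 45: minimum met.
Weighted total:
  Lab reports 61 × 0.21 = 12.81
  Presentations 94 × 0.11 = 10.34
  Fieldwork 75 × 0.12 = 9
  Term paper 48 × 0.31 = 14.88
  Portfolio 52.5 × 0.06 = 3.15
  Peer review 51.5 × 0.19 = 9.785
Sum = 59.965
59.965 < 60 → F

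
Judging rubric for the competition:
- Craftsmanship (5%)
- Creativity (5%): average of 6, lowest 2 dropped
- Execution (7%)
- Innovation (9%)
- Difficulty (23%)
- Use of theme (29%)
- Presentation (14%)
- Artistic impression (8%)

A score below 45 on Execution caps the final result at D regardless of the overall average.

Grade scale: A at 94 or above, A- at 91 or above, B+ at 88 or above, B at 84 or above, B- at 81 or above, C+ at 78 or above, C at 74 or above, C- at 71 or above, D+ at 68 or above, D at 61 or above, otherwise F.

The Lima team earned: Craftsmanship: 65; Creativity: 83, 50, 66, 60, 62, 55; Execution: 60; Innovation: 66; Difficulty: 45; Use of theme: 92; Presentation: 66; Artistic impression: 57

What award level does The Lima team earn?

D

Creativity: drop 50, 55 → average of remaining 4 = 271/4 = 67.75
Execution score 60 ≥ 45: minimum met.
Weighted total:
  Craftsmanship 65 × 0.05 = 3.25
  Creativity 67.75 × 0.05 = 3.3875
  Execution 60 × 0.07 = 4.2
  Innovation 66 × 0.09 = 5.94
  Difficulty 45 × 0.23 = 10.35
  Use of theme 92 × 0.29 = 26.68
  Presentation 66 × 0.14 = 9.24
  Artistic impression 57 × 0.08 = 4.56
Sum = 67.6075
67.6075 is ≥ 61 and < 68 → D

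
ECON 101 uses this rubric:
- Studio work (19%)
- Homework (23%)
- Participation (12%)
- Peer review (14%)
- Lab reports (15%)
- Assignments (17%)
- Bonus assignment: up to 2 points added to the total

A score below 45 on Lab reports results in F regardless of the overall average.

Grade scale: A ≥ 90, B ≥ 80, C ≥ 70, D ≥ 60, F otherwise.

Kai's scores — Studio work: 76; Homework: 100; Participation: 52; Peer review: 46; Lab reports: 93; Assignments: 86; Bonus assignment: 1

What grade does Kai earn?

C

Lab reports score 93 ≥ 45: minimum met.
Weighted total:
  Studio work 76 × 0.19 = 14.44
  Homework 100 × 0.23 = 23
  Participation 52 × 0.12 = 6.24
  Peer review 46 × 0.14 = 6.44
  Lab reports 93 × 0.15 = 13.95
  Assignments 86 × 0.17 = 14.62
Sum = 78.69
Bonus assignment: 78.69 + 1 = 79.69
79.69 is ≥ 70 and < 80 → C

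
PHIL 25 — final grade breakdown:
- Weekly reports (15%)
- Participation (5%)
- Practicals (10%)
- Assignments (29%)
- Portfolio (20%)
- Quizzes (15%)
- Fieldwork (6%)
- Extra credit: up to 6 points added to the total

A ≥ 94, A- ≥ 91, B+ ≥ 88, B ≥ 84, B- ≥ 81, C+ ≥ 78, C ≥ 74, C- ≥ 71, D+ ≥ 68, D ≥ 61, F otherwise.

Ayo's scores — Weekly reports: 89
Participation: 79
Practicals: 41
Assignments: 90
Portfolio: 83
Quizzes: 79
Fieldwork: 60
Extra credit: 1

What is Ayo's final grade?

C+

Weighted total:
  Weekly reports 89 × 0.15 = 13.35
  Participation 79 × 0.05 = 3.95
  Practicals 41 × 0.1 = 4.1
  Assignments 90 × 0.29 = 26.1
  Portfolio 83 × 0.2 = 16.6
  Quizzes 79 × 0.15 = 11.85
  Fieldwork 60 × 0.06 = 3.6
Sum = 79.55
Extra credit: 79.55 + 1 = 80.55
80.55 is ≥ 78 and < 81 → C+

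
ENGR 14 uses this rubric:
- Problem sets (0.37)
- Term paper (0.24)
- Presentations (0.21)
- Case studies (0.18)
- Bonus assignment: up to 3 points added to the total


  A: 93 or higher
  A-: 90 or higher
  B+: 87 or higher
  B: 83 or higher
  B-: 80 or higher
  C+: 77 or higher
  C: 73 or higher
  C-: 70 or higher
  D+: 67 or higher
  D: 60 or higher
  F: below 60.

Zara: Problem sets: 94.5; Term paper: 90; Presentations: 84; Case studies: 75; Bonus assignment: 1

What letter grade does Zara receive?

Weighted total:
  Problem sets 94.5 × 0.37 = 34.965
  Term paper 90 × 0.24 = 21.6
  Presentations 84 × 0.21 = 17.64
  Case studies 75 × 0.18 = 13.5
Sum = 87.705
Bonus assignment: 87.705 + 1 = 88.705
88.705 is ≥ 87 and < 90 → B+

B+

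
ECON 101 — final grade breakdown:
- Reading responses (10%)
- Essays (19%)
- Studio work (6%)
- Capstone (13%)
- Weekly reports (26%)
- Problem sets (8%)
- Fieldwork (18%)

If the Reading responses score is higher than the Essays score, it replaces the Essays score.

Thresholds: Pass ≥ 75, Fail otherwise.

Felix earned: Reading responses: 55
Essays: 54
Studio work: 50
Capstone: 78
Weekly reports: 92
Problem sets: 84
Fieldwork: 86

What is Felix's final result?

Pass

Reading responses (55) > Essays (54), so Essays counts as 55.
Weighted total:
  Reading responses 55 × 0.1 = 5.5
  Essays 55 × 0.19 = 10.45
  Studio work 50 × 0.06 = 3
  Capstone 78 × 0.13 = 10.14
  Weekly reports 92 × 0.26 = 23.92
  Problem sets 84 × 0.08 = 6.72
  Fieldwork 86 × 0.18 = 15.48
Sum = 75.21
75.21 ≥ 75 → Pass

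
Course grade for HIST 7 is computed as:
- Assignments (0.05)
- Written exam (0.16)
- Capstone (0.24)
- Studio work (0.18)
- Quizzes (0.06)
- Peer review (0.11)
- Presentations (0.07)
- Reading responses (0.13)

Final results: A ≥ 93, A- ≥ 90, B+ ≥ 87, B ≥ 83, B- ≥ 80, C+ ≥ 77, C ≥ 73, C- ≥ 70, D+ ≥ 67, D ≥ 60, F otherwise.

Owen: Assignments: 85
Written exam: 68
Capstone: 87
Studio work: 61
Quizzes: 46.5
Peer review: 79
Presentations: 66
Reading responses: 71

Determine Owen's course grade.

C-

Weighted total:
  Assignments 85 × 0.05 = 4.25
  Written exam 68 × 0.16 = 10.88
  Capstone 87 × 0.24 = 20.88
  Studio work 61 × 0.18 = 10.98
  Quizzes 46.5 × 0.06 = 2.79
  Peer review 79 × 0.11 = 8.69
  Presentations 66 × 0.07 = 4.62
  Reading responses 71 × 0.13 = 9.23
Sum = 72.32
72.32 is ≥ 70 and < 73 → C-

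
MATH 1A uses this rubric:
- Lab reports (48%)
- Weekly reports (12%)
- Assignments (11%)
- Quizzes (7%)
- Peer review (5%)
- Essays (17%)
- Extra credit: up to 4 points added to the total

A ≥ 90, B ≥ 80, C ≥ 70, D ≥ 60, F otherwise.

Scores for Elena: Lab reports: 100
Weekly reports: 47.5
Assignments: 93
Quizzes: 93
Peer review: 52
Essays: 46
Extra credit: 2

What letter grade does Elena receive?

B

Weighted total:
  Lab reports 100 × 0.48 = 48
  Weekly reports 47.5 × 0.12 = 5.7
  Assignments 93 × 0.11 = 10.23
  Quizzes 93 × 0.07 = 6.51
  Peer review 52 × 0.05 = 2.6
  Essays 46 × 0.17 = 7.82
Sum = 80.86
Extra credit: 80.86 + 2 = 82.86
82.86 is ≥ 80 and < 90 → B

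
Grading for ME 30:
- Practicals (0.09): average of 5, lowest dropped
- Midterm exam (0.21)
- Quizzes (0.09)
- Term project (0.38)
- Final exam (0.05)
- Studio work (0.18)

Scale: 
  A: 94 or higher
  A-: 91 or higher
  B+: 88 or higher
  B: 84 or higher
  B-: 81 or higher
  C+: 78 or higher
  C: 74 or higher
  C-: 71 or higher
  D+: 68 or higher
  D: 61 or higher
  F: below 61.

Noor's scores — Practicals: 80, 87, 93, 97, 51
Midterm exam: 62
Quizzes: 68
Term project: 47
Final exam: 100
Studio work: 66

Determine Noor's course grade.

D

Practicals: drop 51 → average of remaining 4 = 357/4 = 89.25
Weighted total:
  Practicals 89.25 × 0.09 = 8.0325
  Midterm exam 62 × 0.21 = 13.02
  Quizzes 68 × 0.09 = 6.12
  Term project 47 × 0.38 = 17.86
  Final exam 100 × 0.05 = 5
  Studio work 66 × 0.18 = 11.88
Sum = 61.9125
61.9125 is ≥ 61 and < 68 → D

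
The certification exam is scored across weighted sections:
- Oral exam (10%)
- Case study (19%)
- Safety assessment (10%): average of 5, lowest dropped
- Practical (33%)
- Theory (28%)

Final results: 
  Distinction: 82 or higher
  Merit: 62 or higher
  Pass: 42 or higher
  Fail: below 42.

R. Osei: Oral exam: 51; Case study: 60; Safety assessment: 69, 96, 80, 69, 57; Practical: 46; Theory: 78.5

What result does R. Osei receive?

Safety assessment: drop 57 → average of remaining 4 = 314/4 = 78.5
Weighted total:
  Oral exam 51 × 0.1 = 5.1
  Case study 60 × 0.19 = 11.4
  Safety assessment 78.5 × 0.1 = 7.85
  Practical 46 × 0.33 = 15.18
  Theory 78.5 × 0.28 = 21.98
Sum = 61.51
61.51 is ≥ 42 and < 62 → Pass

Pass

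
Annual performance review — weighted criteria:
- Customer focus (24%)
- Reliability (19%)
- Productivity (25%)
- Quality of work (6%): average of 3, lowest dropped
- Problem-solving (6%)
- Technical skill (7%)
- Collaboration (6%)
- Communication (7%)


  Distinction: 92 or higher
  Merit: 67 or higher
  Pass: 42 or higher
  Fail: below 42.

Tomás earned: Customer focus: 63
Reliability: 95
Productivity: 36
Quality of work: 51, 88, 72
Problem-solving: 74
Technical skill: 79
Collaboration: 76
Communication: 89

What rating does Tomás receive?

Merit

Quality of work: drop 51 → average of remaining 2 = 160/2 = 80
Weighted total:
  Customer focus 63 × 0.24 = 15.12
  Reliability 95 × 0.19 = 18.05
  Productivity 36 × 0.25 = 9
  Quality of work 80 × 0.06 = 4.8
  Problem-solving 74 × 0.06 = 4.44
  Technical skill 79 × 0.07 = 5.53
  Collaboration 76 × 0.06 = 4.56
  Communication 89 × 0.07 = 6.23
Sum = 67.73
67.73 is ≥ 67 and < 92 → Merit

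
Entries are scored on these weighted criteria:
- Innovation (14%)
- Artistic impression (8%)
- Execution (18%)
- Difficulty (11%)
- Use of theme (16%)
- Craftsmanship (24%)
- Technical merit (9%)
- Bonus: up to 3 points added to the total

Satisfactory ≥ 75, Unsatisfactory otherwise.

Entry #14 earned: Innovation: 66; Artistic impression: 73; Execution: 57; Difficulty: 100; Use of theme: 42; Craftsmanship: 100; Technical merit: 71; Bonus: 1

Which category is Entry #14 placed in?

Weighted total:
  Innovation 66 × 0.14 = 9.24
  Artistic impression 73 × 0.08 = 5.84
  Execution 57 × 0.18 = 10.26
  Difficulty 100 × 0.11 = 11
  Use of theme 42 × 0.16 = 6.72
  Craftsmanship 100 × 0.24 = 24
  Technical merit 71 × 0.09 = 6.39
Sum = 73.45
Bonus: 73.45 + 1 = 74.45
74.45 < 75 → Unsatisfactory

Unsatisfactory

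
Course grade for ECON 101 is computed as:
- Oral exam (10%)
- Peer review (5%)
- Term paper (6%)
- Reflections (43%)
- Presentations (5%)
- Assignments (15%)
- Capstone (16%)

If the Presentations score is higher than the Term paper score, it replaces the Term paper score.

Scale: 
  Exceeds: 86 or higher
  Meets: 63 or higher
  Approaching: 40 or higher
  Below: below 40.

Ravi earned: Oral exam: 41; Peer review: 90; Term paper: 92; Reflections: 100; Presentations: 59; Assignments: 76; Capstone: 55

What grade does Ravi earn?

Presentations (59) ≤ Term paper (92), so Term paper stays at 92.
Weighted total:
  Oral exam 41 × 0.1 = 4.1
  Peer review 90 × 0.05 = 4.5
  Term paper 92 × 0.06 = 5.52
  Reflections 100 × 0.43 = 43
  Presentations 59 × 0.05 = 2.95
  Assignments 76 × 0.15 = 11.4
  Capstone 55 × 0.16 = 8.8
Sum = 80.27
80.27 is ≥ 63 and < 86 → Meets

Meets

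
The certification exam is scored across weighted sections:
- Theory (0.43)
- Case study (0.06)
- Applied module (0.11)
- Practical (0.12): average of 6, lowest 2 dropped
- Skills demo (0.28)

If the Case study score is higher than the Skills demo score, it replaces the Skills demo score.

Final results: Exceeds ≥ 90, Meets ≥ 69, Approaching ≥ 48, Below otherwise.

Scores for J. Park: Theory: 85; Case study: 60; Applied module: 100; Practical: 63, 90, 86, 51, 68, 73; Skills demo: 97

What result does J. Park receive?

Practical: drop 51, 63 → average of remaining 4 = 317/4 = 79.25
Case study (60) ≤ Skills demo (97), so Skills demo stays at 97.
Weighted total:
  Theory 85 × 0.43 = 36.55
  Case study 60 × 0.06 = 3.6
  Applied module 100 × 0.11 = 11
  Practical 79.25 × 0.12 = 9.51
  Skills demo 97 × 0.28 = 27.16
Sum = 87.82
87.82 is ≥ 69 and < 90 → Meets

Meets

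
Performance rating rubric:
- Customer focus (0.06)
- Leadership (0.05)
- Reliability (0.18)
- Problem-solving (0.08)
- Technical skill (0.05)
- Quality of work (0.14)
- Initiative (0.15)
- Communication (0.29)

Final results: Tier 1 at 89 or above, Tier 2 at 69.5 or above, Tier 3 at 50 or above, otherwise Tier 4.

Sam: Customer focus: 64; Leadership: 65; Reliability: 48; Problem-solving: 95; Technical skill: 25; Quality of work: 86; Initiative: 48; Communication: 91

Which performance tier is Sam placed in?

Tier 2

Weighted total:
  Customer focus 64 × 0.06 = 3.84
  Leadership 65 × 0.05 = 3.25
  Reliability 48 × 0.18 = 8.64
  Problem-solving 95 × 0.08 = 7.6
  Technical skill 25 × 0.05 = 1.25
  Quality of work 86 × 0.14 = 12.04
  Initiative 48 × 0.15 = 7.2
  Communication 91 × 0.29 = 26.39
Sum = 70.21
70.21 is ≥ 69.5 and < 89 → Tier 2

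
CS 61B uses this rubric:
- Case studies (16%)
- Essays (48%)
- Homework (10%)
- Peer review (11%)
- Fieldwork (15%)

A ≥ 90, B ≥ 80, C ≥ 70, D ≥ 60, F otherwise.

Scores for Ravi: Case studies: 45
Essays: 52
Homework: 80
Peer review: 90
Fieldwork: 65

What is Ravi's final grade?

Weighted total:
  Case studies 45 × 0.16 = 7.2
  Essays 52 × 0.48 = 24.96
  Homework 80 × 0.1 = 8
  Peer review 90 × 0.11 = 9.9
  Fieldwork 65 × 0.15 = 9.75
Sum = 59.81
59.81 < 60 → F

F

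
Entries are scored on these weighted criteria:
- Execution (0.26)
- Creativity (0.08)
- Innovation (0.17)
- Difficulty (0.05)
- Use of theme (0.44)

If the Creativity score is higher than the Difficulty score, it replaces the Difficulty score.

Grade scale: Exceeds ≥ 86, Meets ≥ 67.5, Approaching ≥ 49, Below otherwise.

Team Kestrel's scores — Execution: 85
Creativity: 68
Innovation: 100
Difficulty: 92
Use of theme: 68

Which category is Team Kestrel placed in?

Creativity (68) ≤ Difficulty (92), so Difficulty stays at 92.
Weighted total:
  Execution 85 × 0.26 = 22.1
  Creativity 68 × 0.08 = 5.44
  Innovation 100 × 0.17 = 17
  Difficulty 92 × 0.05 = 4.6
  Use of theme 68 × 0.44 = 29.92
Sum = 79.06
79.06 is ≥ 67.5 and < 86 → Meets

Meets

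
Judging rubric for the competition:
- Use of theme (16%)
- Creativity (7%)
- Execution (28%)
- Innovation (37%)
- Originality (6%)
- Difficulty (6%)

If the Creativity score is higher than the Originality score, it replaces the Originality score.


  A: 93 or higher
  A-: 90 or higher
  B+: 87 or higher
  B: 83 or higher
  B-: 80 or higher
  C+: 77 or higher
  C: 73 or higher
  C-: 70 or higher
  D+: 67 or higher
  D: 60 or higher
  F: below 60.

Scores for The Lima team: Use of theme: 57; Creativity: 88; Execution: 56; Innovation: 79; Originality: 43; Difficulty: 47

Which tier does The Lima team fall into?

Creativity (88) > Originality (43), so Originality counts as 88.
Weighted total:
  Use of theme 57 × 0.16 = 9.12
  Creativity 88 × 0.07 = 6.16
  Execution 56 × 0.28 = 15.68
  Innovation 79 × 0.37 = 29.23
  Originality 88 × 0.06 = 5.28
  Difficulty 47 × 0.06 = 2.82
Sum = 68.29
68.29 is ≥ 67 and < 70 → D+

D+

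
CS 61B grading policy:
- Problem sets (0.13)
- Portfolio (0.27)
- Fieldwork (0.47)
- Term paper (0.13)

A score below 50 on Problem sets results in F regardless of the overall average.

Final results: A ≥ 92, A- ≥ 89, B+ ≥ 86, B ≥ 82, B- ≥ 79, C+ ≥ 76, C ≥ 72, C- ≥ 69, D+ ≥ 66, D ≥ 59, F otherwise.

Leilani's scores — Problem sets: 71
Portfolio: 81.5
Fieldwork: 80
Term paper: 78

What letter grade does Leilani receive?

Problem sets score 71 ≥ 50: minimum met.
Weighted total:
  Problem sets 71 × 0.13 = 9.23
  Portfolio 81.5 × 0.27 = 22.005
  Fieldwork 80 × 0.47 = 37.6
  Term paper 78 × 0.13 = 10.14
Sum = 78.975
78.975 is ≥ 76 and < 79 → C+

C+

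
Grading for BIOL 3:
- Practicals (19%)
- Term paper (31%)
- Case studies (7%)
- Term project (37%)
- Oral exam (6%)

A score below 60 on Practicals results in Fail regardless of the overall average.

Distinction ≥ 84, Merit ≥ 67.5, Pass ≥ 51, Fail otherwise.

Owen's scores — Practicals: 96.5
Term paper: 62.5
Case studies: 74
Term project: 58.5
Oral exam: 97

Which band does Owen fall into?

Merit

Practicals score 96.5 ≥ 60: minimum met.
Weighted total:
  Practicals 96.5 × 0.19 = 18.335
  Term paper 62.5 × 0.31 = 19.375
  Case studies 74 × 0.07 = 5.18
  Term project 58.5 × 0.37 = 21.645
  Oral exam 97 × 0.06 = 5.82
Sum = 70.355
70.355 is ≥ 67.5 and < 84 → Merit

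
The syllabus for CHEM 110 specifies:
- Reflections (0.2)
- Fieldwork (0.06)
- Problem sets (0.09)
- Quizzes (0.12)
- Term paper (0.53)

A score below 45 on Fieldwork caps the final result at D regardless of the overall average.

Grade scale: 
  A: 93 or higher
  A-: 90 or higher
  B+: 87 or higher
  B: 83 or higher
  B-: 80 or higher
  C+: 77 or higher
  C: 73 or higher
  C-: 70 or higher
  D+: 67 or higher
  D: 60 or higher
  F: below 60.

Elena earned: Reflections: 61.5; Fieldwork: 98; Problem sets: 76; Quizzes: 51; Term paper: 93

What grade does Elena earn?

B-

Fieldwork score 98 ≥ 45: minimum met.
Weighted total:
  Reflections 61.5 × 0.2 = 12.3
  Fieldwork 98 × 0.06 = 5.88
  Problem sets 76 × 0.09 = 6.84
  Quizzes 51 × 0.12 = 6.12
  Term paper 93 × 0.53 = 49.29
Sum = 80.43
80.43 is ≥ 80 and < 83 → B-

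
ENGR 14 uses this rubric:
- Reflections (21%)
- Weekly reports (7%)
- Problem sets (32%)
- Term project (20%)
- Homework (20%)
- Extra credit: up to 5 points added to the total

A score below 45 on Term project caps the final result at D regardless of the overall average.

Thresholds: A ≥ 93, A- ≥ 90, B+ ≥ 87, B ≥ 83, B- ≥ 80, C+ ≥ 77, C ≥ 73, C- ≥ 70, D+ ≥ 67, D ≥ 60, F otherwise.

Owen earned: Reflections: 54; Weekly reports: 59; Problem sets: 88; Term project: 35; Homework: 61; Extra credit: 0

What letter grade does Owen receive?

D

Term project score 35 < 45: minimum not met.
Weighted total:
  Reflections 54 × 0.21 = 11.34
  Weekly reports 59 × 0.07 = 4.13
  Problem sets 88 × 0.32 = 28.16
  Term project 35 × 0.2 = 7
  Homework 61 × 0.2 = 12.2
Sum = 62.83
Extra credit: 62.83 + 0 = 62.83
62.83 would be D; cap at D applies → D.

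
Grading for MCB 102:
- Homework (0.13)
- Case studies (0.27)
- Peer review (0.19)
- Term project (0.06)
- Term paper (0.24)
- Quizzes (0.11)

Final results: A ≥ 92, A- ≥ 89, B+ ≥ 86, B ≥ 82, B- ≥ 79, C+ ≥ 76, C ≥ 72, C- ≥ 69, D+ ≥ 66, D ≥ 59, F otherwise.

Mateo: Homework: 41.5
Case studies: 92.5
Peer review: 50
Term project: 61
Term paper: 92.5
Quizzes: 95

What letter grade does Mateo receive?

Weighted total:
  Homework 41.5 × 0.13 = 5.395
  Case studies 92.5 × 0.27 = 24.975
  Peer review 50 × 0.19 = 9.5
  Term project 61 × 0.06 = 3.66
  Term paper 92.5 × 0.24 = 22.2
  Quizzes 95 × 0.11 = 10.45
Sum = 76.18
76.18 is ≥ 76 and < 79 → C+

C+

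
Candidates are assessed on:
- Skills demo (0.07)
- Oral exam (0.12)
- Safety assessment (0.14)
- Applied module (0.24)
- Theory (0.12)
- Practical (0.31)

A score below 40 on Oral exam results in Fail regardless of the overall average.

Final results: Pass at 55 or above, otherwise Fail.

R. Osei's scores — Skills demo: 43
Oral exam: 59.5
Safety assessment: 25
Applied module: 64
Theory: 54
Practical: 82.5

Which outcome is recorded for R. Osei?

Pass

Oral exam score 59.5 ≥ 40: minimum met.
Weighted total:
  Skills demo 43 × 0.07 = 3.01
  Oral exam 59.5 × 0.12 = 7.14
  Safety assessment 25 × 0.14 = 3.5
  Applied module 64 × 0.24 = 15.36
  Theory 54 × 0.12 = 6.48
  Practical 82.5 × 0.31 = 25.575
Sum = 61.065
61.065 ≥ 55 → Pass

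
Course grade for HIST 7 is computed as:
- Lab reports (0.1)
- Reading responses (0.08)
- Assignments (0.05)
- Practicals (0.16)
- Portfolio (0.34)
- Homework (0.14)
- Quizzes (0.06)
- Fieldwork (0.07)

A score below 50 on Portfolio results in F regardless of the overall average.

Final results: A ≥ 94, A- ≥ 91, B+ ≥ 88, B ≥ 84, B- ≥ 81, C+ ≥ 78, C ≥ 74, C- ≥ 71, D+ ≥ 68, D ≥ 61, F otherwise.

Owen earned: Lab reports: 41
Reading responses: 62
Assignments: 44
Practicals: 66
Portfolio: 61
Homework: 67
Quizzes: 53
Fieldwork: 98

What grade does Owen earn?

D

Portfolio score 61 ≥ 50: minimum met.
Weighted total:
  Lab reports 41 × 0.1 = 4.1
  Reading responses 62 × 0.08 = 4.96
  Assignments 44 × 0.05 = 2.2
  Practicals 66 × 0.16 = 10.56
  Portfolio 61 × 0.34 = 20.74
  Homework 67 × 0.14 = 9.38
  Quizzes 53 × 0.06 = 3.18
  Fieldwork 98 × 0.07 = 6.86
Sum = 61.98
61.98 is ≥ 61 and < 68 → D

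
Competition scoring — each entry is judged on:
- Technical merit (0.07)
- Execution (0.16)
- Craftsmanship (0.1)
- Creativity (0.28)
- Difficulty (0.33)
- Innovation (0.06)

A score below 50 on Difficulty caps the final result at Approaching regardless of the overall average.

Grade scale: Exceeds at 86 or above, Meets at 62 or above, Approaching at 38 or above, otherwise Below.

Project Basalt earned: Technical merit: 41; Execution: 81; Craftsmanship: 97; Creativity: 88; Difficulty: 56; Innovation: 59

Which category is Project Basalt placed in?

Difficulty score 56 ≥ 50: minimum met.
Weighted total:
  Technical merit 41 × 0.07 = 2.87
  Execution 81 × 0.16 = 12.96
  Craftsmanship 97 × 0.1 = 9.7
  Creativity 88 × 0.28 = 24.64
  Difficulty 56 × 0.33 = 18.48
  Innovation 59 × 0.06 = 3.54
Sum = 72.19
72.19 is ≥ 62 and < 86 → Meets

Meets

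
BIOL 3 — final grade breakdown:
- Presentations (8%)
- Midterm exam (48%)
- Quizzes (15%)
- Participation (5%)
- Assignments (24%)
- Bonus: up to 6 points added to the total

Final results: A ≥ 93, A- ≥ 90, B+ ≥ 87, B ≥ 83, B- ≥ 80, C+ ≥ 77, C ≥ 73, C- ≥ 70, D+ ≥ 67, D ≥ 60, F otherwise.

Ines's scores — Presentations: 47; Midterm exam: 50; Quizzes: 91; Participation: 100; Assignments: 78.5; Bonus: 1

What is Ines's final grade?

Weighted total:
  Presentations 47 × 0.08 = 3.76
  Midterm exam 50 × 0.48 = 24
  Quizzes 91 × 0.15 = 13.65
  Participation 100 × 0.05 = 5
  Assignments 78.5 × 0.24 = 18.84
Sum = 65.25
Bonus: 65.25 + 1 = 66.25
66.25 is ≥ 60 and < 67 → D

D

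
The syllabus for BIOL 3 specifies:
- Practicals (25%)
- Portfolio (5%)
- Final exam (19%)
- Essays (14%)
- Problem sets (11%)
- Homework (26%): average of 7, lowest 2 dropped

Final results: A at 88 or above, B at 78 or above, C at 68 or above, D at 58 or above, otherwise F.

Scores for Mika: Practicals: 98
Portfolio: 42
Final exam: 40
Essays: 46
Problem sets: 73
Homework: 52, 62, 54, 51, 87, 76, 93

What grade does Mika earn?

Homework: drop 51, 52 → average of remaining 5 = 372/5 = 74.4
Weighted total:
  Practicals 98 × 0.25 = 24.5
  Portfolio 42 × 0.05 = 2.1
  Final exam 40 × 0.19 = 7.6
  Essays 46 × 0.14 = 6.44
  Problem sets 73 × 0.11 = 8.03
  Homework 74.4 × 0.26 = 19.344
Sum = 68.014
68.014 is ≥ 68 and < 78 → C

C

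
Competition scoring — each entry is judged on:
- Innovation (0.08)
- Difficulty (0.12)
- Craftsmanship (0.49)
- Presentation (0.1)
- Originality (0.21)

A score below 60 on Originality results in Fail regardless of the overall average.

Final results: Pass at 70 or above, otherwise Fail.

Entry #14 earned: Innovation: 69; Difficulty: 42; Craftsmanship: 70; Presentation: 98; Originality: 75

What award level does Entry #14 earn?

Pass

Originality score 75 ≥ 60: minimum met.
Weighted total:
  Innovation 69 × 0.08 = 5.52
  Difficulty 42 × 0.12 = 5.04
  Craftsmanship 70 × 0.49 = 34.3
  Presentation 98 × 0.1 = 9.8
  Originality 75 × 0.21 = 15.75
Sum = 70.41
70.41 ≥ 70 → Pass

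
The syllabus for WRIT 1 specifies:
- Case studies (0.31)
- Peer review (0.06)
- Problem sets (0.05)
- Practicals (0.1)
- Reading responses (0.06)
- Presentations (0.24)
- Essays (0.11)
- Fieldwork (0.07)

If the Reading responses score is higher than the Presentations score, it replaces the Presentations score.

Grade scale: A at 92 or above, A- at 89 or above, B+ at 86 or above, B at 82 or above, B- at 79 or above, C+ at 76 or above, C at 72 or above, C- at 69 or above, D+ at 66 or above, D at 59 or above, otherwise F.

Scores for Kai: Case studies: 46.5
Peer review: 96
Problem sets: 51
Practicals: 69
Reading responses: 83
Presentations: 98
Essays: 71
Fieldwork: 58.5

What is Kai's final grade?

C-

Reading responses (83) ≤ Presentations (98), so Presentations stays at 98.
Weighted total:
  Case studies 46.5 × 0.31 = 14.415
  Peer review 96 × 0.06 = 5.76
  Problem sets 51 × 0.05 = 2.55
  Practicals 69 × 0.1 = 6.9
  Reading responses 83 × 0.06 = 4.98
  Presentations 98 × 0.24 = 23.52
  Essays 71 × 0.11 = 7.81
  Fieldwork 58.5 × 0.07 = 4.095
Sum = 70.03
70.03 is ≥ 69 and < 72 → C-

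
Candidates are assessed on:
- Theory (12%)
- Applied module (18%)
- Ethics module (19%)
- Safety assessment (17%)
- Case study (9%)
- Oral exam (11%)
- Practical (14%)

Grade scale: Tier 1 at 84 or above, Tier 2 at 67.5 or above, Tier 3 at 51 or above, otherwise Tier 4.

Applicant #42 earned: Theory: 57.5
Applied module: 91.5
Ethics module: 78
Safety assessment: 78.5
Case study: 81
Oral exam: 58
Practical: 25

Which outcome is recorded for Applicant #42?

Tier 2

Weighted total:
  Theory 57.5 × 0.12 = 6.9
  Applied module 91.5 × 0.18 = 16.47
  Ethics module 78 × 0.19 = 14.82
  Safety assessment 78.5 × 0.17 = 13.345
  Case study 81 × 0.09 = 7.29
  Oral exam 58 × 0.11 = 6.38
  Practical 25 × 0.14 = 3.5
Sum = 68.705
68.705 is ≥ 67.5 and < 84 → Tier 2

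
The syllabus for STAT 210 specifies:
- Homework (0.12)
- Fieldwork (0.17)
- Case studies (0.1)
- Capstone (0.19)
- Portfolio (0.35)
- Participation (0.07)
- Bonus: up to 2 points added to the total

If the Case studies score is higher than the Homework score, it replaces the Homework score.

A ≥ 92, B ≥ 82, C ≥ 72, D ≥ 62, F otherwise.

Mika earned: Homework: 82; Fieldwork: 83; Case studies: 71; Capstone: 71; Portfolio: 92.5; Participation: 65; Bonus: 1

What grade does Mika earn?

B

Case studies (71) ≤ Homework (82), so Homework stays at 82.
Weighted total:
  Homework 82 × 0.12 = 9.84
  Fieldwork 83 × 0.17 = 14.11
  Case studies 71 × 0.1 = 7.1
  Capstone 71 × 0.19 = 13.49
  Portfolio 92.5 × 0.35 = 32.375
  Participation 65 × 0.07 = 4.55
Sum = 81.465
Bonus: 81.465 + 1 = 82.465
82.465 is ≥ 82 and < 92 → B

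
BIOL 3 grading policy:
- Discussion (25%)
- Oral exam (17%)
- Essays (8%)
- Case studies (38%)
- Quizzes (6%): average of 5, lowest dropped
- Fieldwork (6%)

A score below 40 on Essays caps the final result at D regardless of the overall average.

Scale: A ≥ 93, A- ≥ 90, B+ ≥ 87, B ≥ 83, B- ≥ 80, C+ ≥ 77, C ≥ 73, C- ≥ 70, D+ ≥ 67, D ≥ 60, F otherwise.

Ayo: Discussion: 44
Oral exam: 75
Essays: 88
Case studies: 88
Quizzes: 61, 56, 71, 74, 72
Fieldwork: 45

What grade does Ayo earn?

C-

Quizzes: drop 56 → average of remaining 4 = 278/4 = 69.5
Essays score 88 ≥ 40: minimum met.
Weighted total:
  Discussion 44 × 0.25 = 11
  Oral exam 75 × 0.17 = 12.75
  Essays 88 × 0.08 = 7.04
  Case studies 88 × 0.38 = 33.44
  Quizzes 69.5 × 0.06 = 4.17
  Fieldwork 45 × 0.06 = 2.7
Sum = 71.1
71.1 is ≥ 70 and < 73 → C-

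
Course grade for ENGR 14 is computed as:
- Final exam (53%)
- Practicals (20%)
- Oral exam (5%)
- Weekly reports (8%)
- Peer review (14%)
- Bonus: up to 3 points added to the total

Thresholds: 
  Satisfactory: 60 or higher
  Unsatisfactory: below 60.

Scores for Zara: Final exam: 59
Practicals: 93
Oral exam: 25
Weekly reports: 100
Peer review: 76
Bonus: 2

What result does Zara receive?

Satisfactory

Weighted total:
  Final exam 59 × 0.53 = 31.27
  Practicals 93 × 0.2 = 18.6
  Oral exam 25 × 0.05 = 1.25
  Weekly reports 100 × 0.08 = 8
  Peer review 76 × 0.14 = 10.64
Sum = 69.76
Bonus: 69.76 + 2 = 71.76
71.76 ≥ 60 → Satisfactory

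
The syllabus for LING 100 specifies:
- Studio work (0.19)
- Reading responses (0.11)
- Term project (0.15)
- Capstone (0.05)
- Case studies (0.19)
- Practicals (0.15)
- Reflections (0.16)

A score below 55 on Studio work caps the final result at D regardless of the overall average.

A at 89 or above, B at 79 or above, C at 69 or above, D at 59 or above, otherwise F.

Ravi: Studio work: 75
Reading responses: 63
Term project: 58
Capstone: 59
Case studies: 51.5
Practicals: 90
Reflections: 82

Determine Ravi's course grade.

C

Studio work score 75 ≥ 55: minimum met.
Weighted total:
  Studio work 75 × 0.19 = 14.25
  Reading responses 63 × 0.11 = 6.93
  Term project 58 × 0.15 = 8.7
  Capstone 59 × 0.05 = 2.95
  Case studies 51.5 × 0.19 = 9.785
  Practicals 90 × 0.15 = 13.5
  Reflections 82 × 0.16 = 13.12
Sum = 69.235
69.235 is ≥ 69 and < 79 → C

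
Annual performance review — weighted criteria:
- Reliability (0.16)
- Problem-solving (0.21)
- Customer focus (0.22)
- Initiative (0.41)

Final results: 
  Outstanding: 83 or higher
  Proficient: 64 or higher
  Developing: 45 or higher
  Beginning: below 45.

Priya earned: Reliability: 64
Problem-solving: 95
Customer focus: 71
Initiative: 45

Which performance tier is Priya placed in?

Proficient

Weighted total:
  Reliability 64 × 0.16 = 10.24
  Problem-solving 95 × 0.21 = 19.95
  Customer focus 71 × 0.22 = 15.62
  Initiative 45 × 0.41 = 18.45
Sum = 64.26
64.26 is ≥ 64 and < 83 → Proficient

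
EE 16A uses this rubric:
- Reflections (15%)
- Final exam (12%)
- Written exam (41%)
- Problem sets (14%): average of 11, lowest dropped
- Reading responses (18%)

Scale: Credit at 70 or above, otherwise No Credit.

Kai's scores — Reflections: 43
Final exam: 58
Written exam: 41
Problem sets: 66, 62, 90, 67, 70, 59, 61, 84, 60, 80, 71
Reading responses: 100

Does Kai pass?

Problem sets: drop 59 → average of remaining 10 = 711/10 = 71.1
Weighted total:
  Reflections 43 × 0.15 = 6.45
  Final exam 58 × 0.12 = 6.96
  Written exam 41 × 0.41 = 16.81
  Problem sets 71.1 × 0.14 = 9.954
  Reading responses 100 × 0.18 = 18
Sum = 58.174
58.174 < 70 → No Credit

No Credit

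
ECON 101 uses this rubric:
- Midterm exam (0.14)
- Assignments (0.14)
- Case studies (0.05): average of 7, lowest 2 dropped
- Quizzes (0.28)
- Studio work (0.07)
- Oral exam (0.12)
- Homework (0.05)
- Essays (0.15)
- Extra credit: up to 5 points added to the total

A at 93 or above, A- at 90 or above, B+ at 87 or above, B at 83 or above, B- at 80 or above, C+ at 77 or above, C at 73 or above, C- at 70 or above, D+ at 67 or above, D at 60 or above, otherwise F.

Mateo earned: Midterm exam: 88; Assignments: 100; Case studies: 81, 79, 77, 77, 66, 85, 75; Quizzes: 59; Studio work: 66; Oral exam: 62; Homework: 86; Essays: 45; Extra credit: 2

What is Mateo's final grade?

C-

Case studies: drop 66, 75 → average of remaining 5 = 399/5 = 79.8
Weighted total:
  Midterm exam 88 × 0.14 = 12.32
  Assignments 100 × 0.14 = 14
  Case studies 79.8 × 0.05 = 3.99
  Quizzes 59 × 0.28 = 16.52
  Studio work 66 × 0.07 = 4.62
  Oral exam 62 × 0.12 = 7.44
  Homework 86 × 0.05 = 4.3
  Essays 45 × 0.15 = 6.75
Sum = 69.94
Extra credit: 69.94 + 2 = 71.94
71.94 is ≥ 70 and < 73 → C-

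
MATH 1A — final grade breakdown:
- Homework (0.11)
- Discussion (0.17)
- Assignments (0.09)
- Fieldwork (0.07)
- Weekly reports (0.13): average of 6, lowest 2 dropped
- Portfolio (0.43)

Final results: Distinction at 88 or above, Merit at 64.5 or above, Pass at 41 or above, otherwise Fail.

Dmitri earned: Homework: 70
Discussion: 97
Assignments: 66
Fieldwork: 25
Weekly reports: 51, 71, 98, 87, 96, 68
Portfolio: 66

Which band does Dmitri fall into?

Merit

Weekly reports: drop 51, 68 → average of remaining 4 = 352/4 = 88
Weighted total:
  Homework 70 × 0.11 = 7.7
  Discussion 97 × 0.17 = 16.49
  Assignments 66 × 0.09 = 5.94
  Fieldwork 25 × 0.07 = 1.75
  Weekly reports 88 × 0.13 = 11.44
  Portfolio 66 × 0.43 = 28.38
Sum = 71.7
71.7 is ≥ 64.5 and < 88 → Merit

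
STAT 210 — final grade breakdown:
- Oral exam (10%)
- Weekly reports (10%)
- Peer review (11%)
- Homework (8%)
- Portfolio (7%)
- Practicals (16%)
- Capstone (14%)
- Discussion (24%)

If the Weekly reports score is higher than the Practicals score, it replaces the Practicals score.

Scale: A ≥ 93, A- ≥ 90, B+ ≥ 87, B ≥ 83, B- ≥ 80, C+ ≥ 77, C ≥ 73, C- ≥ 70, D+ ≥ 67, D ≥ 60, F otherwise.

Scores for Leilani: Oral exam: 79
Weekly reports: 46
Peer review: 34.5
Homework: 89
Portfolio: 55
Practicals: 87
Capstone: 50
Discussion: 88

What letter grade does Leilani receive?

Weekly reports (46) ≤ Practicals (87), so Practicals stays at 87.
Weighted total:
  Oral exam 79 × 0.1 = 7.9
  Weekly reports 46 × 0.1 = 4.6
  Peer review 34.5 × 0.11 = 3.795
  Homework 89 × 0.08 = 7.12
  Portfolio 55 × 0.07 = 3.85
  Practicals 87 × 0.16 = 13.92
  Capstone 50 × 0.14 = 7
  Discussion 88 × 0.24 = 21.12
Sum = 69.305
69.305 is ≥ 67 and < 70 → D+

D+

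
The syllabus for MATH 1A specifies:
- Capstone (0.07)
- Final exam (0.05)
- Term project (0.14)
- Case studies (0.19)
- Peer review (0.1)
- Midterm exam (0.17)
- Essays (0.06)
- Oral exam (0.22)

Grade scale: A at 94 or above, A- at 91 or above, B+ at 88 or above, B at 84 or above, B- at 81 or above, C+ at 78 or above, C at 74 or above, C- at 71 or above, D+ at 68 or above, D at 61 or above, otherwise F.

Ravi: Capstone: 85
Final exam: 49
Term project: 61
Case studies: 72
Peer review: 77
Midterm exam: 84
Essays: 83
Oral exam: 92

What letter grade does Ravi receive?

C

Weighted total:
  Capstone 85 × 0.07 = 5.95
  Final exam 49 × 0.05 = 2.45
  Term project 61 × 0.14 = 8.54
  Case studies 72 × 0.19 = 13.68
  Peer review 77 × 0.1 = 7.7
  Midterm exam 84 × 0.17 = 14.28
  Essays 83 × 0.06 = 4.98
  Oral exam 92 × 0.22 = 20.24
Sum = 77.82
77.82 is ≥ 74 and < 78 → C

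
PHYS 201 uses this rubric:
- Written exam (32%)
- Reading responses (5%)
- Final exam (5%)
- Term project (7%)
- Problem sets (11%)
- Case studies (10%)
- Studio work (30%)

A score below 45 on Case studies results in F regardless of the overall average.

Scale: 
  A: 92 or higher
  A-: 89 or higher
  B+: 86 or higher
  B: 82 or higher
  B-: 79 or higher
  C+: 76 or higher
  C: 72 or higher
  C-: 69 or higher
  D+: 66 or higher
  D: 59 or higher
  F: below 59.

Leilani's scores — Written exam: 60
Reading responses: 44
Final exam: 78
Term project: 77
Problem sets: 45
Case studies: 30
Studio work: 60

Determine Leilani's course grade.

F

Case studies score 30 < 45: minimum not met.
Weighted total:
  Written exam 60 × 0.32 = 19.2
  Reading responses 44 × 0.05 = 2.2
  Final exam 78 × 0.05 = 3.9
  Term project 77 × 0.07 = 5.39
  Problem sets 45 × 0.11 = 4.95
  Case studies 30 × 0.1 = 3
  Studio work 60 × 0.3 = 18
Sum = 56.64
Because the Case studies minimum was not met, the result is F.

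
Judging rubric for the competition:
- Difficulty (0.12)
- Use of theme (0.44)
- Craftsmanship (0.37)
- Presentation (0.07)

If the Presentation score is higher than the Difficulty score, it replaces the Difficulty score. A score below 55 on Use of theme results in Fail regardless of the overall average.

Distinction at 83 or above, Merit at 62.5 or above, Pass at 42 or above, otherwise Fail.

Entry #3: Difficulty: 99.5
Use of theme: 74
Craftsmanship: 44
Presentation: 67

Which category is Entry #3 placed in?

Presentation (67) ≤ Difficulty (99.5), so Difficulty stays at 99.5.
Use of theme score 74 ≥ 55: minimum met.
Weighted total:
  Difficulty 99.5 × 0.12 = 11.94
  Use of theme 74 × 0.44 = 32.56
  Craftsmanship 44 × 0.37 = 16.28
  Presentation 67 × 0.07 = 4.69
Sum = 65.47
65.47 is ≥ 62.5 and < 83 → Merit

Merit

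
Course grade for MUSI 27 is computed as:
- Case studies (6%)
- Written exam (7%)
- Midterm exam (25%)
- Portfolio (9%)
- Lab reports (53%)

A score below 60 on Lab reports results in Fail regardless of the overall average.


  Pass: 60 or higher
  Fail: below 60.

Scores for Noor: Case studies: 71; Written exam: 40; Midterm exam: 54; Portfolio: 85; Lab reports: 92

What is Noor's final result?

Lab reports score 92 ≥ 60: minimum met.
Weighted total:
  Case studies 71 × 0.06 = 4.26
  Written exam 40 × 0.07 = 2.8
  Midterm exam 54 × 0.25 = 13.5
  Portfolio 85 × 0.09 = 7.65
  Lab reports 92 × 0.53 = 48.76
Sum = 76.97
76.97 ≥ 60 → Pass

Pass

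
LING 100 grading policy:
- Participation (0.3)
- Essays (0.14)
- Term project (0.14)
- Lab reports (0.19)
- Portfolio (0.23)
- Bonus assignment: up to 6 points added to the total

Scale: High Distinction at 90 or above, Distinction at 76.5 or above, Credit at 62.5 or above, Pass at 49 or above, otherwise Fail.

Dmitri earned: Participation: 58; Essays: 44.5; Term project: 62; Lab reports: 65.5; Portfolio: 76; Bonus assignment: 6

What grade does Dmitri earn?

Weighted total:
  Participation 58 × 0.3 = 17.4
  Essays 44.5 × 0.14 = 6.23
  Term project 62 × 0.14 = 8.68
  Lab reports 65.5 × 0.19 = 12.445
  Portfolio 76 × 0.23 = 17.48
Sum = 62.235
Bonus assignment: 62.235 + 6 = 68.235
68.235 is ≥ 62.5 and < 76.5 → Credit

Credit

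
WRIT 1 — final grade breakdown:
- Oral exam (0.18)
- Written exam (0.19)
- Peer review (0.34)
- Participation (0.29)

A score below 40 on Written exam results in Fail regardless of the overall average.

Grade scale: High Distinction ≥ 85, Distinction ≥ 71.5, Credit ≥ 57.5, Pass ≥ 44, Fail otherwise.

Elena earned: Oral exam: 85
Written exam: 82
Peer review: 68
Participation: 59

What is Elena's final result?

Written exam score 82 ≥ 40: minimum met.
Weighted total:
  Oral exam 85 × 0.18 = 15.3
  Written exam 82 × 0.19 = 15.58
  Peer review 68 × 0.34 = 23.12
  Participation 59 × 0.29 = 17.11
Sum = 71.11
71.11 is ≥ 57.5 and < 71.5 → Credit

Credit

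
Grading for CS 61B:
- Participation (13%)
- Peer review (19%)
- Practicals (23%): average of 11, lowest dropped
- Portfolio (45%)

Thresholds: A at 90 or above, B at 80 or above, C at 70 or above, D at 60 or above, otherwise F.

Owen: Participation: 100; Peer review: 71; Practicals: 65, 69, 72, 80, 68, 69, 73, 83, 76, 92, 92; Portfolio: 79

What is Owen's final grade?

Practicals: drop 65 → average of remaining 10 = 774/10 = 77.4
Weighted total:
  Participation 100 × 0.13 = 13
  Peer review 71 × 0.19 = 13.49
  Practicals 77.4 × 0.23 = 17.802
  Portfolio 79 × 0.45 = 35.55
Sum = 79.842
79.842 is ≥ 70 and < 80 → C

C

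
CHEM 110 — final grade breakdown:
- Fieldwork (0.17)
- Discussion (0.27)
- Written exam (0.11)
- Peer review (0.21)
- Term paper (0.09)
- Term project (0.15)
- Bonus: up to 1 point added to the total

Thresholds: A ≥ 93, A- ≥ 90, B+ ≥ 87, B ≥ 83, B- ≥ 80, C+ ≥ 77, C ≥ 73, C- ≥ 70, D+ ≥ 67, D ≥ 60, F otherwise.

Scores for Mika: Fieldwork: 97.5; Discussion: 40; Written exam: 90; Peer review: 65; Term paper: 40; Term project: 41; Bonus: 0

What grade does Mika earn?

Weighted total:
  Fieldwork 97.5 × 0.17 = 16.575
  Discussion 40 × 0.27 = 10.8
  Written exam 90 × 0.11 = 9.9
  Peer review 65 × 0.21 = 13.65
  Term paper 40 × 0.09 = 3.6
  Term project 41 × 0.15 = 6.15
Sum = 60.675
Bonus: 60.675 + 0 = 60.675
60.675 is ≥ 60 and < 67 → D

D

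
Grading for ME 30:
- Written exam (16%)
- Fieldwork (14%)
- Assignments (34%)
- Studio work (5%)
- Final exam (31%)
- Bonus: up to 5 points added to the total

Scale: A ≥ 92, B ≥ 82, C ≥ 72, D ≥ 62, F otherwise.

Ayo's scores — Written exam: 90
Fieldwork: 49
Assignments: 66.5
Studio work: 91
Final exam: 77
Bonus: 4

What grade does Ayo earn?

C

Weighted total:
  Written exam 90 × 0.16 = 14.4
  Fieldwork 49 × 0.14 = 6.86
  Assignments 66.5 × 0.34 = 22.61
  Studio work 91 × 0.05 = 4.55
  Final exam 77 × 0.31 = 23.87
Sum = 72.29
Bonus: 72.29 + 4 = 76.29
76.29 is ≥ 72 and < 82 → C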